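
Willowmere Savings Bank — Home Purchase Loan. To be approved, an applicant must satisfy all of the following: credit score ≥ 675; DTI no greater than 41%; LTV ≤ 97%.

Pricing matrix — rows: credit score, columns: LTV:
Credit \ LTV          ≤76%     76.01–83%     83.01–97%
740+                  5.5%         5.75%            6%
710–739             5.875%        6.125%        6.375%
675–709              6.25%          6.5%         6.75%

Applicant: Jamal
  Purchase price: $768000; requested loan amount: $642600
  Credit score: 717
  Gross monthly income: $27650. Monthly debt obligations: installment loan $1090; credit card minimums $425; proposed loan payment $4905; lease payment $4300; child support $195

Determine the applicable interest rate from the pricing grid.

Credit score 717 ≥ 675; Total monthly debts = (1,090 + 425 + 4,905 + 4,300 + 195) = 10,915. DTI: 10,915 ÷ 27,650 = 39.5%, within the 41% cap
LTV = 642,600/768,000 = 83.7% ≤ 97%
Row: 717 falls in 710–739. Column: 83.7% falls in 83.01–97%. Rate = 6.375%.

6.375%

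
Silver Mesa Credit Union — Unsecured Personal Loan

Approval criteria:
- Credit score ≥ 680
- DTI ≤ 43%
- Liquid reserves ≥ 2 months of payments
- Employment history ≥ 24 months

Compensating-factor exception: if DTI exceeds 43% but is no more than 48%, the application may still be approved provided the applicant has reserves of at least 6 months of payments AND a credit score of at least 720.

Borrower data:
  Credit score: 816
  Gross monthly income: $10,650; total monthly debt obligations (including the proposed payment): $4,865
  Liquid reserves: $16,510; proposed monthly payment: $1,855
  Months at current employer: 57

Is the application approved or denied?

Approved

Credit score 816 ≥ 680 (meets base)
DTI: 4,865 ÷ 10,650 = 45.7%, over the 43% base limit.
Reserves = 16,510/1,855 = 8.9 months ≥ 2
Employment 57 ≥ 24 months
DTI 45.7% is within the 43%–48% exception band; checking compensating factors.
Override check — reserves: 8.9 mo (ok); score: 816 (ok).
Both override conditions satisfied; DTI exception granted.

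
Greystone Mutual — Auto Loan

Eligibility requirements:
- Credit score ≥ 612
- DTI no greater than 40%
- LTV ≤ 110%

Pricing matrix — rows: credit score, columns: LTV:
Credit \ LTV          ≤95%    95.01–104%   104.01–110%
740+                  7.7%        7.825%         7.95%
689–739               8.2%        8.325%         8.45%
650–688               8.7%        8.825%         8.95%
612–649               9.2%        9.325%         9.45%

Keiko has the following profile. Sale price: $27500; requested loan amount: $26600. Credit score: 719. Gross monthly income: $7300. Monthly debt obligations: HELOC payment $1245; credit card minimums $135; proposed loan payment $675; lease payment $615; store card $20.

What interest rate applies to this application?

8.325%

Credit score 719 ≥ 612; Total monthly debts = (1,245 + 135 + 675 + 615 + 20) = 2,690. DTI = 2,690/7,300 = 36.8% ≤ 40%
LTV: 26,600 ÷ 27,500 = 96.7%, within 110% cap
Score 719 is in the 689–739 band; LTV 96.7% is in the 95.01–104% band → 8.325%.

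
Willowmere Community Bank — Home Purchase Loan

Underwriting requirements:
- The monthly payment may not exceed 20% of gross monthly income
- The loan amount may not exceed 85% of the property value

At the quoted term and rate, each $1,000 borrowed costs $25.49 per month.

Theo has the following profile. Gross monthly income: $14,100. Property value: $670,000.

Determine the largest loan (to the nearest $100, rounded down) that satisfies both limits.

Payment cap: 20% × $14,100 = $2,820/month.
At $25.49 per $1,000, that supports 2,820/25.49 × 1,000 ≈ $110,631 → $110,600.
LTV cap: 85% × $670,000 = $569,500 → $569,500.
Binding constraint: payment-to-income.

$110,600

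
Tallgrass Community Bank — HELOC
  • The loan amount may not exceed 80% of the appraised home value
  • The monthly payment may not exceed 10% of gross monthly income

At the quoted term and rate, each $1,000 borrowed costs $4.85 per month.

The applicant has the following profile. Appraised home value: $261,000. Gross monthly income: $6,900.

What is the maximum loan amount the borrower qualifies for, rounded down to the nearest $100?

$142,200

Payment cap: 10% × $6,900 = $690/month.
At $4.85 per $1,000, that supports 690/4.85 × 1,000 ≈ $142,268 → $142,200.
LTV cap: 80% × $261,000 = $208,800 → $208,800.
Binding constraint: payment-to-income.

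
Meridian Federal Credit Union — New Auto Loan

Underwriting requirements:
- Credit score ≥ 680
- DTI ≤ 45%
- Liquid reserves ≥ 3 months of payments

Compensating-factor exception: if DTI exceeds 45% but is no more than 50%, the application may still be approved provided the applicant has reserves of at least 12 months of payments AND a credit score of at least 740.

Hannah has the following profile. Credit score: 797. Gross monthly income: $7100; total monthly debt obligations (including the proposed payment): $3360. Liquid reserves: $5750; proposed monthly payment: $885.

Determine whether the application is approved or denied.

Denied

Credit score 797 ≥ 680 (meets base)
DTI = 3,360/7,100 = 47.3% > 45% — standard DTI limit exceeded.
Liquid reserves cover 5,750/885 = 6.5 months — ≥ 3 required
DTI 47.3% is within the 45%–50% exception band; checking compensating factors.
Override check — reserves: 6.5 mo (short of 12); score: 797 (ok).
Compensating-factor requirement not fully met.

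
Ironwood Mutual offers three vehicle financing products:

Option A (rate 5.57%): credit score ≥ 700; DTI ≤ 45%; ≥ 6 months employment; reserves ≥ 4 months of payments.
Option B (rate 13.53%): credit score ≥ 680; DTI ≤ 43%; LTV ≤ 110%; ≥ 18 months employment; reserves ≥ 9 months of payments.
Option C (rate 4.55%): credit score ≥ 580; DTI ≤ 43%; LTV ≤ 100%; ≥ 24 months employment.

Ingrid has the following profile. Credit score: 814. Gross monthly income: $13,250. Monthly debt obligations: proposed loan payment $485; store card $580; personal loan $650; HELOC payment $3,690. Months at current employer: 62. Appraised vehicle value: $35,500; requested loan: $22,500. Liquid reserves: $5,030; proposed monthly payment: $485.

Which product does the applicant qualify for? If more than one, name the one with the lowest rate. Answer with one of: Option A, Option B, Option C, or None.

Option C

Total debts = (485 + 580 + 650 + 3,690) = 5,405; DTI = 5,405/13,250 = 40.8%.
LTV = 22,500/35,500 = 63.4%.
Reserves = 5,030/485 = 10.4 months.
Option A: score 814 ≥ 700; DTI 40.8% ≤ 45%; employment 62 ≥ 6 mo; reserves 10.4 ≥ 4 mo → qualifies.
Option B: score 814 ≥ 680; DTI 40.8% ≤ 43%; LTV 63.4% ≤ 110%; employment 62 ≥ 18 mo; reserves 10.4 ≥ 9 mo → qualifies.
Option C: score 814 ≥ 580; DTI 40.8% ≤ 43%; LTV 63.4% ≤ 100%; employment 62 ≥ 24 mo → qualifies.
Qualifying: Option A, Option B, Option C. Lowest rate is 4.55% → Option C.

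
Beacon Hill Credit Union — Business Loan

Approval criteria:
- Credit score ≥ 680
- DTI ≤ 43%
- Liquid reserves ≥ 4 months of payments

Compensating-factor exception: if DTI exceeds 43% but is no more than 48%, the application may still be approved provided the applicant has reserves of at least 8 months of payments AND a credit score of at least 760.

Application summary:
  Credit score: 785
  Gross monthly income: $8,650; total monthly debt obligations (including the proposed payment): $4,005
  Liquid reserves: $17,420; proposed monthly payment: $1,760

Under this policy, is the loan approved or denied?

Approved

Credit score 785 ≥ 680 (meets base)
DTI = 4,005/8,650 = 46.3% > 43% — standard DTI limit exceeded.
Reserves: 17,420 ÷ 1,760 = 9.9 months (meets 4-month minimum)
46.3% falls in the override range (43%–48%), so the compensating-factor test applies.
Override check — reserves: 9.9 mo (ok); score: 785 (ok).
Both compensating conditions met → exception applies.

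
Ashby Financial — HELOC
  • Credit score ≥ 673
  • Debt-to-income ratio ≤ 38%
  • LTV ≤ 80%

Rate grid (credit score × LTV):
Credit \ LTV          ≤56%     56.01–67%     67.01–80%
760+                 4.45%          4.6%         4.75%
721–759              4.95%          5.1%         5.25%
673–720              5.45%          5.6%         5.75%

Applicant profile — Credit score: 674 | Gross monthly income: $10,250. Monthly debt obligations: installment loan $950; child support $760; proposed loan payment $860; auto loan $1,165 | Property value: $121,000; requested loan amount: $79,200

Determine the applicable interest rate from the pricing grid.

Credit score 674 ≥ 673; Total monthly debts = (950 + 760 + 860 + 1,165) = 3,735. Debt-to-income = 3,735/10,250 = 36.4% — meets 38% limit
Loan-to-value = 79,200/121,000 = 65.5% — pass (80% max)
Credit 674 → row 673–720; LTV 65.5% → column 56.01–67%. Grid cell → 5.6%.

5.6%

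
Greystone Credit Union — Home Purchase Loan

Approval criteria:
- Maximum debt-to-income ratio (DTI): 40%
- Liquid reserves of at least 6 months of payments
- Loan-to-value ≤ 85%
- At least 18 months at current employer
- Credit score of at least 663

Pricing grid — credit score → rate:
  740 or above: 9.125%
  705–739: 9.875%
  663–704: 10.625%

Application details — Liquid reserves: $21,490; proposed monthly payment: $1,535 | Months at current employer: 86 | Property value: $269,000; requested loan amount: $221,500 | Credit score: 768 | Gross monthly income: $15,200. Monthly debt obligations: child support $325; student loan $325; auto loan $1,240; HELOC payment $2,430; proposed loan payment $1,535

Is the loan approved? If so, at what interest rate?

Approved at 9.125%

Credit score 768 ≥ 663 (meets minimum)
Total monthly debts = (325 + 325 + 1,240 + 2,430 + 1,535) = 5,855. Debt-to-income = 5,855/15,200 = 38.5% — meets 40% limit
Loan-to-value = 221,500/269,000 = 82.3% — pass (85% max)
Reserves: 21,490 ÷ 1,535 = 14.0 months (meets 6-month minimum)
Employment 86 ≥ 18 months
All requirements met. Score 768 falls in the 740 or above tier → 9.125%.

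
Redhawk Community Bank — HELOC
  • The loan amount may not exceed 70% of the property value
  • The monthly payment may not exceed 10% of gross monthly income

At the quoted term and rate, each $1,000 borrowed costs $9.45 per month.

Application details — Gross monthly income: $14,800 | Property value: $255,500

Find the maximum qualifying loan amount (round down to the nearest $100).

$156,600

Payment cap: 10% × $14,800 = $1,480/month.
At $9.45 per $1,000, that supports 1,480/9.45 × 1,000 ≈ $156,613 → $156,600.
LTV cap: 70% × $255,500 = $178,850 → $178,800.
Binding constraint: payment-to-income.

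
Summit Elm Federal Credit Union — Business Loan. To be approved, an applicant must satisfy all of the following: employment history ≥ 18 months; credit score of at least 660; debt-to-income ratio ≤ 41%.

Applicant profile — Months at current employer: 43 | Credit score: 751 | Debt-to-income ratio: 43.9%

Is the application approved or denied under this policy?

Denied

Employment 43 ≥ 18 months
Credit score 751 ≥ 660 (meets)
DTI 43.9% is over the 41% limit
Fails on DTI.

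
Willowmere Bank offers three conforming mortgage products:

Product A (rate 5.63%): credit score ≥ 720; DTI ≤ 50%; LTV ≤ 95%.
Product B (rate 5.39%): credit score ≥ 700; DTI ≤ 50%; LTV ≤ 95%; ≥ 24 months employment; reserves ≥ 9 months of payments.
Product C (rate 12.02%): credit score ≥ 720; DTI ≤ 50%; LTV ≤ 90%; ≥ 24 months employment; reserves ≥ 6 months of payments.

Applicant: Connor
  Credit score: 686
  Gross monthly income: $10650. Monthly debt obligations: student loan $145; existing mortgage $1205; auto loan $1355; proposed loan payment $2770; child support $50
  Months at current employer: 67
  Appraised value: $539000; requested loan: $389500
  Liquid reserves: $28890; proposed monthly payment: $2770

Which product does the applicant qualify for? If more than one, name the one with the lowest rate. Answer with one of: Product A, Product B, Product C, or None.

None

Total debts = (145 + 1,205 + 1,355 + 2,770 + 50) = 5,525; DTI = 5,525/10,650 = 51.9%.
LTV = 389,500/539,000 = 72.3%.
Reserves = 28,890/2,770 = 10.4 months.
Product A: score 686 < 720; DTI 51.9% > 50%; LTV 72.3% ≤ 95% → does not qualify.
Product B: score 686 < 700; DTI 51.9% > 50%; LTV 72.3% ≤ 95%; employment 67 ≥ 24 mo; reserves 10.4 ≥ 9 mo → does not qualify.
Product C: score 686 < 720; DTI 51.9% > 50%; LTV 72.3% ≤ 90%; employment 67 ≥ 24 mo; reserves 10.4 ≥ 6 mo → does not qualify.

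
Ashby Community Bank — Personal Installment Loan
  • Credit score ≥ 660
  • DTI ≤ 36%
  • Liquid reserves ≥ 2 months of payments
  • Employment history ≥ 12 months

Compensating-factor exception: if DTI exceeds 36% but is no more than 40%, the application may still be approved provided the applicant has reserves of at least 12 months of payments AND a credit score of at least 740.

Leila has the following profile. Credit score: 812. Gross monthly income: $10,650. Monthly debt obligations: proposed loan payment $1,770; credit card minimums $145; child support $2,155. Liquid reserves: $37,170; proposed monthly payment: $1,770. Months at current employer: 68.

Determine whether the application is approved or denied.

Credit score 812 ≥ 660 (meets base)
Total debts = (1,770 + 145 + 2,155) = 4,070. DTI: 4,070 ÷ 10,650 = 38.2%, over the 36% base limit.
Reserves: 37,170 ÷ 1,770 = 21.0 months (meets 2-month minimum)
Employment 68 ≥ 12 months
DTI 38.2% is within the 36%–40% exception band; checking compensating factors.
Reserves 21.0 ≥ 12 months; credit score 812 ≥ 740.
Both override conditions satisfied; DTI exception granted.

Approved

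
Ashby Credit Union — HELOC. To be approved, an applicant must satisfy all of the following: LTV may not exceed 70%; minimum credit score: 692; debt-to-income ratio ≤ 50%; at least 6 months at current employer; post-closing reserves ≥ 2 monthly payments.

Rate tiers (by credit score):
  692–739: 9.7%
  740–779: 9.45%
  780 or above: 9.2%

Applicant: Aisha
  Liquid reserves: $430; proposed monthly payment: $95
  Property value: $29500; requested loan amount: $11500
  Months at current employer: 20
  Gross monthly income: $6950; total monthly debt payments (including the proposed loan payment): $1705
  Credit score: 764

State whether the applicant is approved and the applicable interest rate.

Approved at 9.45%

Credit score 764 ≥ 692 (meets minimum)
Employment 20 ≥ 6 months
LTV = 11,500/29,500 = 39% ≤ 70%
Reserves: 430 ÷ 95 = 4.5 months (meets 2-month minimum)
DTI: 1,705 ÷ 6,950 = 24.5%, within the 50% cap
All requirements met. Score 764 falls in the 740–779 tier → 9.45%.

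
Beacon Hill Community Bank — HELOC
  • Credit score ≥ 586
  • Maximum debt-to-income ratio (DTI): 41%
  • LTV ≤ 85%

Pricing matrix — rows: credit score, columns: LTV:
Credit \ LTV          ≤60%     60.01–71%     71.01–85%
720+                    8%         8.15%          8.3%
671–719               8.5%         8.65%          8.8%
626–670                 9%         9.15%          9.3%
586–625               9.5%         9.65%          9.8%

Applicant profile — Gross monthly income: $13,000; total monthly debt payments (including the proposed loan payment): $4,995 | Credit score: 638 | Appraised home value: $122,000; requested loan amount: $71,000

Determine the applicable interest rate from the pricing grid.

9%

Credit score 638 ≥ 586; DTI: 4,995 ÷ 13,000 = 38.4%, within the 41% cap
LTV: 71,000 ÷ 122,000 = 58.2%, within 85% cap
Row: 638 falls in 626–670. Column: 58.2% falls in ≤60%. Rate = 9%.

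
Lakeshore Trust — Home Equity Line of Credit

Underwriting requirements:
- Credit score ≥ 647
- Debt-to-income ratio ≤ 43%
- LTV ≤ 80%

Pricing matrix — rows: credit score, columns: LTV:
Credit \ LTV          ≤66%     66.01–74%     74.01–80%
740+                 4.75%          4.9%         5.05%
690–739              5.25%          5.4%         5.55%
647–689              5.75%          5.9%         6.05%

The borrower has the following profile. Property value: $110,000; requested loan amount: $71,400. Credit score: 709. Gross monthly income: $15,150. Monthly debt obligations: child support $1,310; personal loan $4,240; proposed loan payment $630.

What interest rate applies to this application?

Credit score 709 ≥ 647; Total monthly debts = (1,310 + 4,240 + 630) = 6,180. Debt-to-income = 6,180/15,150 = 40.8% — meets 43% limit
Loan-to-value = 71,400/110,000 = 64.9% — pass (80% max)
Score 709 is in the 690–739 band; LTV 64.9% is in the ≤66% band → 5.25%.

5.25%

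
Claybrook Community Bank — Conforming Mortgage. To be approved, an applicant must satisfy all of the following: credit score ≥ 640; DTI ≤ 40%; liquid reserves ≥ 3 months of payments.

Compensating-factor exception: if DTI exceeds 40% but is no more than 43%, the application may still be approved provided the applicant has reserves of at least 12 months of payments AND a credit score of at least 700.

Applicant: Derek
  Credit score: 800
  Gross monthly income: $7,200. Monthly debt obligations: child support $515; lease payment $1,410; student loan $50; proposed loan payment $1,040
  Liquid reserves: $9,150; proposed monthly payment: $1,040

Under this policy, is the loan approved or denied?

Credit score 800 ≥ 640 (meets base)
Total debts = (515 + 1,410 + 50 + 1,040) = 3,015. DTI = 3,015/7,200 = 41.9% > 40% — standard DTI limit exceeded.
Reserves = 9,150/1,040 = 8.8 months ≥ 3
41.9% falls in the override range (40%–43%), so the compensating-factor test applies.
Override check — reserves: 8.8 mo (short of 12); score: 800 (ok).
Compensating-factor requirement not fully met.

Denied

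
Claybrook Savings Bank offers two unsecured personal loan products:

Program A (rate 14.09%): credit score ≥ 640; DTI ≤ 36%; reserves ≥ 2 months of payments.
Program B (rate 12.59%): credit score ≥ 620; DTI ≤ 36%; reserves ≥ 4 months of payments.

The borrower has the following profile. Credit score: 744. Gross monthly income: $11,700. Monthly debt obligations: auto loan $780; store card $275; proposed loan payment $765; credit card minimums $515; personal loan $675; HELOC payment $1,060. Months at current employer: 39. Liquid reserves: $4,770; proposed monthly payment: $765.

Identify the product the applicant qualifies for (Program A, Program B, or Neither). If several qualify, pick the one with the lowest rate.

Program B

Total debts = (780 + 275 + 765 + 515 + 675 + 1,060) = 4,070; DTI = 4,070/11,700 = 34.8%.
Reserves = 4,770/765 = 6.2 months.
Program A: score 744 ≥ 640; DTI 34.8% ≤ 36%; reserves 6.2 ≥ 2 mo → qualifies.
Program B: score 744 ≥ 620; DTI 34.8% ≤ 36%; reserves 6.2 ≥ 4 mo → qualifies.
Qualifying: Program A, Program B. Lowest rate is 12.59% → Program B.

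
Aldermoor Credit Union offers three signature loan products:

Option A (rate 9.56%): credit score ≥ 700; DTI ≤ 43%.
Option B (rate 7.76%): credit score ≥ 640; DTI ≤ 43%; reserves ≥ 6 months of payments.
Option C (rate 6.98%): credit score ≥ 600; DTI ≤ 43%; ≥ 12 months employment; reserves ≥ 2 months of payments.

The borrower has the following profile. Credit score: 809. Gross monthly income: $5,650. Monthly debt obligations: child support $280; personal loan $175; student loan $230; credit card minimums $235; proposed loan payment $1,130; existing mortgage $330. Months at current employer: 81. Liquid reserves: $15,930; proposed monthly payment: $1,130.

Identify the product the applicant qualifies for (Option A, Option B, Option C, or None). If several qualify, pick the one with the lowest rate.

Option C

Total debts = (280 + 175 + 230 + 235 + 1,130 + 330) = 2,380; DTI = 2,380/5,650 = 42.1%.
Reserves = 15,930/1,130 = 14.1 months.
Option A: score 809 ≥ 700; DTI 42.1% ≤ 43% → qualifies.
Option B: score 809 ≥ 640; DTI 42.1% ≤ 43%; reserves 14.1 ≥ 6 mo → qualifies.
Option C: score 809 ≥ 600; DTI 42.1% ≤ 43%; employment 81 ≥ 12 mo; reserves 14.1 ≥ 2 mo → qualifies.
Qualifying: Option A, Option B, Option C. Lowest rate is 6.98% → Option C.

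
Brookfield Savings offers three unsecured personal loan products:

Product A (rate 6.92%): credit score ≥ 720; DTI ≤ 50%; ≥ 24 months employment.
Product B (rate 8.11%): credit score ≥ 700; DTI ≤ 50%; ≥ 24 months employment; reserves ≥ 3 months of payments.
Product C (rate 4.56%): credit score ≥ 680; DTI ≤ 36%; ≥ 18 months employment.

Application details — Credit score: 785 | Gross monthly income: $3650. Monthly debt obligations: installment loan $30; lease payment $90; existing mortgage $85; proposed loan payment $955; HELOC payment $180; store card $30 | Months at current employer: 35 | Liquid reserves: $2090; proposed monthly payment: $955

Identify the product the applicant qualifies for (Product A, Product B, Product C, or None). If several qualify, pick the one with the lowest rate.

Total debts = (30 + 90 + 85 + 955 + 180 + 30) = 1,370; DTI = 1,370/3,650 = 37.5%.
Reserves = 2,090/955 = 2.2 months.
Product A: score 785 ≥ 720; DTI 37.5% ≤ 50%; employment 35 ≥ 24 mo → qualifies.
Product B: score 785 ≥ 700; DTI 37.5% ≤ 50%; employment 35 ≥ 24 mo; reserves 2.2 < 3 mo → does not qualify.
Product C: score 785 ≥ 680; DTI 37.5% > 36%; employment 35 ≥ 18 mo → does not qualify.

Product A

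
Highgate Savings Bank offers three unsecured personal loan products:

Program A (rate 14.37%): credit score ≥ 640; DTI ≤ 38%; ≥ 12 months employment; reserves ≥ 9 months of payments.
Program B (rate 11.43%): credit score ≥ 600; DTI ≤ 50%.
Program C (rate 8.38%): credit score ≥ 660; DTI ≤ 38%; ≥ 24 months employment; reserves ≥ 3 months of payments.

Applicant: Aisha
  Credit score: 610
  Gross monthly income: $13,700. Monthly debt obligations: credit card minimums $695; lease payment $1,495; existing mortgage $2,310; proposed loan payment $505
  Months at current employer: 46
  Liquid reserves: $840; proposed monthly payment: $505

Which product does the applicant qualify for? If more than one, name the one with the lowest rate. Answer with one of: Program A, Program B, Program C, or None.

Program B

Total debts = (695 + 1,495 + 2,310 + 505) = 5,005; DTI = 5,005/13,700 = 36.5%.
Reserves = 840/505 = 1.7 months.
Program A: score 610 < 640; DTI 36.5% ≤ 38%; employment 46 ≥ 12 mo; reserves 1.7 < 9 mo → does not qualify.
Program B: score 610 ≥ 600; DTI 36.5% ≤ 50% → qualifies.
Program C: score 610 < 660; DTI 36.5% ≤ 38%; employment 46 ≥ 24 mo; reserves 1.7 < 3 mo → does not qualify.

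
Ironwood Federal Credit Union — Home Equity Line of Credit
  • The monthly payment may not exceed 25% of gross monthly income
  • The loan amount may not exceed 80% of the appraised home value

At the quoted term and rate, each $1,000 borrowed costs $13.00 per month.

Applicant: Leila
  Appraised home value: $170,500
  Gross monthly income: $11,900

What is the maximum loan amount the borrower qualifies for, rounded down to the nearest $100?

$136,400

Payment cap: 25% × $11,900 = $2,975/month.
At $13.00 per $1,000, that supports 2,975/13.00 × 1,000 ≈ $228,846 → $228,800.
LTV cap: 80% × $170,500 = $136,400 → $136,400.
Binding constraint: loan-to-value.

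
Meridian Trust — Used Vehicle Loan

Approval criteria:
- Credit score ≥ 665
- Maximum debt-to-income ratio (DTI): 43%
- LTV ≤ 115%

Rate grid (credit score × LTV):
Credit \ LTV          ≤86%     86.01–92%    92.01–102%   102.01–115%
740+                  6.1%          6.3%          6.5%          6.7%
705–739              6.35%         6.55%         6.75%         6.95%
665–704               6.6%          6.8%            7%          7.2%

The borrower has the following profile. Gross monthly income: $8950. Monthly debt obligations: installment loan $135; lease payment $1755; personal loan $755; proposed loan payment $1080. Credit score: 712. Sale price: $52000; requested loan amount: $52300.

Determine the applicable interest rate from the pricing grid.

Credit score 712 ≥ 665; Total monthly debts = (135 + 1,755 + 755 + 1,080) = 3,725. DTI = 3,725/8,950 = 41.6% ≤ 43%
Loan-to-value = 52,300/52,000 = 100.6% — pass (115% max)
Row: 712 falls in 705–739. Column: 100.6% falls in 92.01–102%. Rate = 6.75%.

6.75%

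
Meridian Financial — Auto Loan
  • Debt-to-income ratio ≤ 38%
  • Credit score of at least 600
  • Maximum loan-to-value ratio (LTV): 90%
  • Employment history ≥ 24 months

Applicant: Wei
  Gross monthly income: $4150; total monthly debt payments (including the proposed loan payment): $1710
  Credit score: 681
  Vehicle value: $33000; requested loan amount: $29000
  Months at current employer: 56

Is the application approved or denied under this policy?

Denied

DTI: 1,710 ÷ 4,150 = 41.2%, exceeds the 38% cap
Credit score 681 ≥ 600 (meets)
LTV = 29,000/33,000 = 87.9% ≤ 90%
Employment 56 ≥ 24 months
Fails on DTI.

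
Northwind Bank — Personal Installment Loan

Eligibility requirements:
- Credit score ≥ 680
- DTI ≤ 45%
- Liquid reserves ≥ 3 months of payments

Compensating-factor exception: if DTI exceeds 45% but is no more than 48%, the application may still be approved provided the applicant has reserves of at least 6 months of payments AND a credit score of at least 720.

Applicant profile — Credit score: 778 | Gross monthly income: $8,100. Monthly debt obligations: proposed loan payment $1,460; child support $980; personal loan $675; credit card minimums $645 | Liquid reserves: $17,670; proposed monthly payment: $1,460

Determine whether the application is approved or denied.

Credit score 778 ≥ 680 (meets base)
Total debts = (1,460 + 980 + 675 + 645) = 3,760. DTI = 3,760/8,100 = 46.4% > 45% — standard DTI limit exceeded.
Liquid reserves cover 17,670/1,460 = 12.1 months — ≥ 3 required
46.4% falls in the override range (45%–48%), so the compensating-factor test applies.
Override check — reserves: 12.1 mo (ok); score: 778 (ok).
Both override conditions satisfied; DTI exception granted.

Approved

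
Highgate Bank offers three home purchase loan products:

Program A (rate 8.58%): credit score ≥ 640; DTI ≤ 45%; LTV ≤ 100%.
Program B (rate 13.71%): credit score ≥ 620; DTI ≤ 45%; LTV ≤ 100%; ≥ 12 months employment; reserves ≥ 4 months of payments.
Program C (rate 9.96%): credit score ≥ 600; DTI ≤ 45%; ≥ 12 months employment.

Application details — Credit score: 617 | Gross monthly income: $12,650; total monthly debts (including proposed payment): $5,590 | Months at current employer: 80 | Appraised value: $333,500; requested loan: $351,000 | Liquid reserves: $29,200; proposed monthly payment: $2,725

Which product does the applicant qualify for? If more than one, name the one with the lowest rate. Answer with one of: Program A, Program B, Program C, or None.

DTI = 5,590/12,650 = 44.2%.
LTV = 351,000/333,500 = 105.2%.
Reserves = 29,200/2,725 = 10.7 months.
Program A: score 617 < 640; DTI 44.2% ≤ 45%; LTV 105.2% > 100% → does not qualify.
Program B: score 617 < 620; DTI 44.2% ≤ 45%; LTV 105.2% > 100%; employment 80 ≥ 12 mo; reserves 10.7 ≥ 4 mo → does not qualify.
Program C: score 617 ≥ 600; DTI 44.2% ≤ 45%; employment 80 ≥ 12 mo → qualifies.

Program C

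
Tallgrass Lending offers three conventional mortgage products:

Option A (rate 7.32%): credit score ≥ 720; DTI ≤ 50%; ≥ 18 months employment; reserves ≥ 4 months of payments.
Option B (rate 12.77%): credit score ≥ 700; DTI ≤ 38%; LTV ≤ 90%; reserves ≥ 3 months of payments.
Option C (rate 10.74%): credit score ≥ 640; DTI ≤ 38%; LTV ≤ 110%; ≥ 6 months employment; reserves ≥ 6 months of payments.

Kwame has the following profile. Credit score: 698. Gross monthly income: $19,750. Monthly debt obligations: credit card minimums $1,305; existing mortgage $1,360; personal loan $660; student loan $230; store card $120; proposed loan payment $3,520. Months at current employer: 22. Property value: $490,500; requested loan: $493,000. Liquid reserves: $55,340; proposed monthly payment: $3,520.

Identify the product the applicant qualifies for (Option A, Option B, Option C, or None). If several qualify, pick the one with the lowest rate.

Option C

Total debts = (1,305 + 1,360 + 660 + 230 + 120 + 3,520) = 7,195; DTI = 7,195/19,750 = 36.4%.
LTV = 493,000/490,500 = 100.5%.
Reserves = 55,340/3,520 = 15.7 months.
Option A: score 698 < 720; DTI 36.4% ≤ 50%; employment 22 ≥ 18 mo; reserves 15.7 ≥ 4 mo → does not qualify.
Option B: score 698 < 700; DTI 36.4% ≤ 38%; LTV 100.5% > 90%; reserves 15.7 ≥ 3 mo → does not qualify.
Option C: score 698 ≥ 640; DTI 36.4% ≤ 38%; LTV 100.5% ≤ 110%; employment 22 ≥ 6 mo; reserves 15.7 ≥ 6 mo → qualifies.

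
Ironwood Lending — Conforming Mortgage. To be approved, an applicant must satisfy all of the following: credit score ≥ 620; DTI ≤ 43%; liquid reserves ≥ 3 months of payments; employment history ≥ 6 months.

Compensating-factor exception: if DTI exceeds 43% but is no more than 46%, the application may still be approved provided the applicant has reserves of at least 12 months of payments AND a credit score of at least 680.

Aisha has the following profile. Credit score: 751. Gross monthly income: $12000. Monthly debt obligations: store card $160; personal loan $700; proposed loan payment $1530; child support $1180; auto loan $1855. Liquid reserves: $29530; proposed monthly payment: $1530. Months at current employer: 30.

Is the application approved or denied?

Credit score 751 ≥ 620 (meets base)
Total debts = (160 + 700 + 1,530 + 1,180 + 1,855) = 5,425. DTI = 5,425/12,000 = 45.2% > 43% — standard DTI limit exceeded.
Reserves = 29,530/1,530 = 19.3 months ≥ 3
Employment 30 ≥ 6 months
DTI 45.2% is within the 43%–46% exception band; checking compensating factors.
Override check — reserves: 19.3 mo (ok); score: 751 (ok).
Both compensating conditions met → exception applies.

Approved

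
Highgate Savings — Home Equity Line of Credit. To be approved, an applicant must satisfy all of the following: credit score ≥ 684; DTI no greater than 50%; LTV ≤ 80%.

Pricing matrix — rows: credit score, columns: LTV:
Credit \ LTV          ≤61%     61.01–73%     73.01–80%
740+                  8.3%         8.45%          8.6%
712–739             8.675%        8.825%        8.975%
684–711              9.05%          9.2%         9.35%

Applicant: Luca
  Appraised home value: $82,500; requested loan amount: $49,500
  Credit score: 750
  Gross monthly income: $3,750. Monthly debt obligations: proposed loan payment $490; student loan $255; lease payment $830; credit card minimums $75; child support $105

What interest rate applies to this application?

Credit score 750 ≥ 684; Total monthly debts = (490 + 255 + 830 + 75 + 105) = 1,755. DTI: 1,755 ÷ 3,750 = 46.8%, within the 50% cap
Loan-to-value = 49,500/82,500 = 60% — pass (80% max)
Row: 750 falls in 740+. Column: 60% falls in ≤61%. Rate = 8.3%.

8.3%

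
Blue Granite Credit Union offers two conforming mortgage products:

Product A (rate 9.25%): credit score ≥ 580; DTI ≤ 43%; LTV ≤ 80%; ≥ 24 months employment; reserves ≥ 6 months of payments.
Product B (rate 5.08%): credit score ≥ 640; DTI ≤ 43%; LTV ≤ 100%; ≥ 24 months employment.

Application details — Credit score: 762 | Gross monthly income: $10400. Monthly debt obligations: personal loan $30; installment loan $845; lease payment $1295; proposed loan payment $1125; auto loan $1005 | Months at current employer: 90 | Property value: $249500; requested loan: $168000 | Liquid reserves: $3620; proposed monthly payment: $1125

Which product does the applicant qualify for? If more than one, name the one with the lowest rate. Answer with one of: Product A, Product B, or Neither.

Total debts = (30 + 845 + 1,295 + 1,125 + 1,005) = 4,300; DTI = 4,300/10,400 = 41.3%.
LTV = 168,000/249,500 = 67.3%.
Reserves = 3,620/1,125 = 3.2 months.
Product A: score 762 ≥ 580; DTI 41.3% ≤ 43%; LTV 67.3% ≤ 80%; employment 90 ≥ 24 mo; reserves 3.2 < 6 mo → does not qualify.
Product B: score 762 ≥ 640; DTI 41.3% ≤ 43%; LTV 67.3% ≤ 100%; employment 90 ≥ 24 mo → qualifies.

Product B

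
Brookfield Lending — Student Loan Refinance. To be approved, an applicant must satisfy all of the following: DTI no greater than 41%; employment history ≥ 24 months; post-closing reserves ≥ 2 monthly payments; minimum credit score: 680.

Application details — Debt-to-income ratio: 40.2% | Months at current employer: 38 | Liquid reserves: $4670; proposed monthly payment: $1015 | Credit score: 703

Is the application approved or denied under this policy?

Approved

DTI 40.2% ≤ 41%
Employment 38 ≥ 24 months
Reserves = 4,670/1,015 = 4.6 months ≥ 2
Credit score 703 ≥ 680 (meets)
All criteria satisfied.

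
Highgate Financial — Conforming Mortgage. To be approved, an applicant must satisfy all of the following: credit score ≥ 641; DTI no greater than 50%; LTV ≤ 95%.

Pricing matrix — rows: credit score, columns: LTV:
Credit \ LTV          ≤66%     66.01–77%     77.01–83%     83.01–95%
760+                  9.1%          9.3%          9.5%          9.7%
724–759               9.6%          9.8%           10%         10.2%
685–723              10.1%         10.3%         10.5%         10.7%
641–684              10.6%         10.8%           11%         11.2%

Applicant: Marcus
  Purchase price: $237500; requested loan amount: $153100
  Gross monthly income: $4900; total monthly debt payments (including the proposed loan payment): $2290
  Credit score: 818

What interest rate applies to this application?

9.1%

Credit score 818 ≥ 641; DTI = 2,290/4,900 = 46.7% ≤ 50%
LTV: 153,100 ÷ 237,500 = 64.5%, within 95% cap
Credit 818 → row 760+; LTV 64.5% → column ≤66%. Grid cell → 9.1%.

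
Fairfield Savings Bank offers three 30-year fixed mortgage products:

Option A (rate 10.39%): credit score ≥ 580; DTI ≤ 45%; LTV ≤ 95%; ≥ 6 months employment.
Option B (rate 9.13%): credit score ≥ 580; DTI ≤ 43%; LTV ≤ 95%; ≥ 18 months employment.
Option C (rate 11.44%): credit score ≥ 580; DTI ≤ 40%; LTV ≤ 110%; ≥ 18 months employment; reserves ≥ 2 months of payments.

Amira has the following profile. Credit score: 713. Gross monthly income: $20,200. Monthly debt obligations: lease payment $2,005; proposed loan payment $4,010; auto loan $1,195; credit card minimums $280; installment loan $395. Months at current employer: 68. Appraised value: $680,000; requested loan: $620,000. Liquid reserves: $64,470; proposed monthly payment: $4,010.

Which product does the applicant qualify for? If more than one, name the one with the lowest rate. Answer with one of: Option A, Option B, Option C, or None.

Option B

Total debts = (2,005 + 4,010 + 1,195 + 280 + 395) = 7,885; DTI = 7,885/20,200 = 39%.
LTV = 620,000/680,000 = 91.2%.
Reserves = 64,470/4,010 = 16.1 months.
Option A: score 713 ≥ 580; DTI 39% ≤ 45%; LTV 91.2% ≤ 95%; employment 68 ≥ 6 mo → qualifies.
Option B: score 713 ≥ 580; DTI 39% ≤ 43%; LTV 91.2% ≤ 95%; employment 68 ≥ 18 mo → qualifies.
Option C: score 713 ≥ 580; DTI 39% ≤ 40%; LTV 91.2% ≤ 110%; employment 68 ≥ 18 mo; reserves 16.1 ≥ 2 mo → qualifies.
Qualifying: Option A, Option B, Option C. Lowest rate is 9.13% → Option B.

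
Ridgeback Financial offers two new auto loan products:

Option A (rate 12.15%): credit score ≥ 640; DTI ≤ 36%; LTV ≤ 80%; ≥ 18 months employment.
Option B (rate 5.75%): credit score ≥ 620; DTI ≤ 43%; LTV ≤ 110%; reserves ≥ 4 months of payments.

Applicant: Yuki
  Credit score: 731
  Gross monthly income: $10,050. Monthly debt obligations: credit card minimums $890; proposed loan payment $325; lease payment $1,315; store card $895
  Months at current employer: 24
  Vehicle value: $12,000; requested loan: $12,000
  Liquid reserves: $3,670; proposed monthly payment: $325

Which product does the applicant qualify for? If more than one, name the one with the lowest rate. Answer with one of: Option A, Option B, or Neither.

Total debts = (890 + 325 + 1,315 + 895) = 3,425; DTI = 3,425/10,050 = 34.1%.
LTV = 12,000/12,000 = 100%.
Reserves = 3,670/325 = 11.3 months.
Option A: score 731 ≥ 640; DTI 34.1% ≤ 36%; LTV 100% > 80%; employment 24 ≥ 18 mo → does not qualify.
Option B: score 731 ≥ 620; DTI 34.1% ≤ 43%; LTV 100% ≤ 110%; reserves 11.3 ≥ 4 mo → qualifies.

Option B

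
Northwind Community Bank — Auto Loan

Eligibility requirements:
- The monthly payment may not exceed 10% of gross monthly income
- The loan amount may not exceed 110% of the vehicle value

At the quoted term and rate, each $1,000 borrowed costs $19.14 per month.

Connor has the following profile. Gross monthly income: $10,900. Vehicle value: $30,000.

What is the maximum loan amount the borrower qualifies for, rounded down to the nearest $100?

$33,000

Payment cap: 10% × $10,900 = $1,090/month.
At $19.14 per $1,000, that supports 1,090/19.14 × 1,000 ≈ $56,948 → $56,900.
LTV cap: 110% × $30,000 = $33,000 → $33,000.
Binding constraint: loan-to-value.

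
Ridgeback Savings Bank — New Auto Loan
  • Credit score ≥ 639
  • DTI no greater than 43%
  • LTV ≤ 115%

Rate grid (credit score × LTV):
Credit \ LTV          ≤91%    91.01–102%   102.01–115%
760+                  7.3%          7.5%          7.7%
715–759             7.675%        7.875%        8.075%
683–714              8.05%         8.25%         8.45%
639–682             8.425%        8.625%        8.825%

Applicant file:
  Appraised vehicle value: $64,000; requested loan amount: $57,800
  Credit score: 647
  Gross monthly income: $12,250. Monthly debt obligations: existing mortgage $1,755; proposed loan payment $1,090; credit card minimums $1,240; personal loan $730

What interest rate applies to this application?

8.425%

Credit score 647 ≥ 639; Total monthly debts = (1,755 + 1,090 + 1,240 + 730) = 4,815. DTI: 4,815 ÷ 12,250 = 39.3%, within the 43% cap
Loan-to-value = 57,800/64,000 = 90.3% — pass (115% max)
Credit 647 → row 639–682; LTV 90.3% → column ≤91%. Grid cell → 8.425%.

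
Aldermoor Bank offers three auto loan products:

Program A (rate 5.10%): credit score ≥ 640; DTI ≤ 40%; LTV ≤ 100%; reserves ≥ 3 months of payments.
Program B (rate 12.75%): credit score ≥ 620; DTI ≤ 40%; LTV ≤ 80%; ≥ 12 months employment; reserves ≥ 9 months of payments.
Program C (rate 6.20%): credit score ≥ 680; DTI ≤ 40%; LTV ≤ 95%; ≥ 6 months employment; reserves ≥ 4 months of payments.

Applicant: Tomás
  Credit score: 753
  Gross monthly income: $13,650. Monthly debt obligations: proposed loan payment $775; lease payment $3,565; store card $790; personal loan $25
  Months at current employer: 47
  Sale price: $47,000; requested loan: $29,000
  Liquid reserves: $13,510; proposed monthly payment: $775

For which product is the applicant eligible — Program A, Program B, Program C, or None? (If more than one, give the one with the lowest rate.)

Program A

Total debts = (775 + 3,565 + 790 + 25) = 5,155; DTI = 5,155/13,650 = 37.8%.
LTV = 29,000/47,000 = 61.7%.
Reserves = 13,510/775 = 17.4 months.
Program A: score 753 ≥ 640; DTI 37.8% ≤ 40%; LTV 61.7% ≤ 100%; reserves 17.4 ≥ 3 mo → qualifies.
Program B: score 753 ≥ 620; DTI 37.8% ≤ 40%; LTV 61.7% ≤ 80%; employment 47 ≥ 12 mo; reserves 17.4 ≥ 9 mo → qualifies.
Program C: score 753 ≥ 680; DTI 37.8% ≤ 40%; LTV 61.7% ≤ 95%; employment 47 ≥ 6 mo; reserves 17.4 ≥ 4 mo → qualifies.
Qualifying: Program A, Program B, Program C. Lowest rate is 5.10% → Program A.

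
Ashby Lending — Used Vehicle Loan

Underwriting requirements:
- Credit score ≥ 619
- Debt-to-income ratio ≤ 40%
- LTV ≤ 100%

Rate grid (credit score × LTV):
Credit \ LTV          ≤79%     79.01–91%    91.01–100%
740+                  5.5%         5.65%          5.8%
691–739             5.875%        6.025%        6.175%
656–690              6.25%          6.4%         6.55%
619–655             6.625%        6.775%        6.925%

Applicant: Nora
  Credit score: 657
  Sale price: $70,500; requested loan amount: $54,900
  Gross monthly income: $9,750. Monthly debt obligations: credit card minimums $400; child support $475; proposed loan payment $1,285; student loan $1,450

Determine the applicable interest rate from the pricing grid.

Credit score 657 ≥ 619; Total monthly debts = (400 + 475 + 1,285 + 1,450) = 3,610. DTI = 3,610/9,750 = 37% ≤ 40%
LTV = 54,900/70,500 = 77.9% ≤ 100%
Score 657 is in the 656–690 band; LTV 77.9% is in the ≤79% band → 6.25%.

6.25%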